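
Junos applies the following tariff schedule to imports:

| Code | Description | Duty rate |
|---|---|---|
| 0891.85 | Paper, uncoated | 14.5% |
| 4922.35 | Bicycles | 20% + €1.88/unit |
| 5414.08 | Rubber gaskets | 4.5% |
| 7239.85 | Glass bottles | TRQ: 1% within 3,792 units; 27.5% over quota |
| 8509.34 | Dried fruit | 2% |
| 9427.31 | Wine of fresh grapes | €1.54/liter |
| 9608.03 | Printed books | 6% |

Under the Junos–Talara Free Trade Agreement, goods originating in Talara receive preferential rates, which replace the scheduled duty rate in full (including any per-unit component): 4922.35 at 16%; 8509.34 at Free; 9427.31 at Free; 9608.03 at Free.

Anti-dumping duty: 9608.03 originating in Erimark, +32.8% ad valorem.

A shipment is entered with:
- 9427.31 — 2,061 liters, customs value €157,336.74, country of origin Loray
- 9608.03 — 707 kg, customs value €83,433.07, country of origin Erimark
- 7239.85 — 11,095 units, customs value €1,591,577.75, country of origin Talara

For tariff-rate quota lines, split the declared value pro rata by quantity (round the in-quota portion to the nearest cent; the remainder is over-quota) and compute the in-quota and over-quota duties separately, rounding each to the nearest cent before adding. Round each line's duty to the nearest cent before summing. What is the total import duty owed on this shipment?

€329,079.81

Line 1 (9427.31, Loray, 2,061 liters, €157,336.74):
Base rate for 9427.31 is €1.54/liter.
9427.31 has an FTA preferential rate, but origin Loray is not Talara; base rate stands.
Duty = 2,061 × €1.54 = €3,173.94.
Line 2 (9608.03, Erimark, 707 kg, €83,433.07):
Base rate for 9608.03 is 6%.
9608.03 has an FTA preferential rate, but origin Erimark is not Talara; base rate stands.
Additional duty on 9608.03 from Erimark: +32.8%. Applied ad valorem rate: 6% + 32.8% = 38.8%.
Duty = €83,433.07 × 38.8% = €32,372.03.
Line 3 (7239.85, Talara, 11,095 units, €1,591,577.75):
Code 7239.85 is under a tariff-rate quota (threshold 3,792 units). In-quota: 3,792 units at 1%; over-quota: 7,303 units at 27.5%.
Pro-rata value split: in-quota = €1,591,577.75 × 3,792/11,095 = €543,962.40; over-quota = €1,591,577.75 − €543,962.40 = €1,047,615.35.
In-quota duty = €543,962.40 × 1% = €5,439.62. Over-quota duty = €1,047,615.35 × 27.5% = €288,094.22.
Line duty = €5,439.62 + €288,094.22 = €293,533.84.
Total = €3,173.94 + €32,372.03 + €293,533.84 = €329,079.81.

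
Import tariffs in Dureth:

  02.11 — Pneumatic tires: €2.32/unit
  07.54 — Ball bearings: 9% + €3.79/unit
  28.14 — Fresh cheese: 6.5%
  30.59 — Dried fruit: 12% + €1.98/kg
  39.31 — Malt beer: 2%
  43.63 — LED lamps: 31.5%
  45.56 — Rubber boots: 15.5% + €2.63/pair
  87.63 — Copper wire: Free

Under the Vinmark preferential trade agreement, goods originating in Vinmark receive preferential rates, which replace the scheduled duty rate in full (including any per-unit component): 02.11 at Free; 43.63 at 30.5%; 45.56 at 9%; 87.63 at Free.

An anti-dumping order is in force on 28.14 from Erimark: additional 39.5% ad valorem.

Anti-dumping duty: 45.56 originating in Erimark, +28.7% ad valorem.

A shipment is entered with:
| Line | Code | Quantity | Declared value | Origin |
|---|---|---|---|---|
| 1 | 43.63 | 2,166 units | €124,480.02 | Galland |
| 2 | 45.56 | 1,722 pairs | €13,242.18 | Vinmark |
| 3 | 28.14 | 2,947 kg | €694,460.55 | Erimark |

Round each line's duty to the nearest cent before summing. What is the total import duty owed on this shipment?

€359,854.86

Line 1 (43.63, Galland, 2,166 units, €124,480.02):
Base rate for 43.63 is 31.5%.
43.63 has an FTA preferential rate, but origin Galland is not Vinmark; base rate stands.
Duty = €124,480.02 × 31.5% = €39,211.21.
Line 2 (45.56, Vinmark, 1,722 pairs, €13,242.18):
Base rate for 45.56 is 15.5% + €2.63/pair.
Origin Vinmark qualifies under the Dureth–Vinmark agreement and 45.56 is covered: preferential rate 9% applies instead.
The additional-duty order on 45.56 targets Erimark, not Vinmark; it does not apply.
Duty = €13,242.18 × 9% = €1,191.80.
Line 3 (28.14, Erimark, 2,947 kg, €694,460.55):
Base rate for 28.14 is 6.5%.
Additional duty on 28.14 from Erimark: +39.5%. Applied ad valorem rate: 6.5% + 39.5% = 46%.
Duty = €694,460.55 × 46% = €319,451.85.
Total = €39,211.21 + €1,191.80 + €319,451.85 = €359,854.86.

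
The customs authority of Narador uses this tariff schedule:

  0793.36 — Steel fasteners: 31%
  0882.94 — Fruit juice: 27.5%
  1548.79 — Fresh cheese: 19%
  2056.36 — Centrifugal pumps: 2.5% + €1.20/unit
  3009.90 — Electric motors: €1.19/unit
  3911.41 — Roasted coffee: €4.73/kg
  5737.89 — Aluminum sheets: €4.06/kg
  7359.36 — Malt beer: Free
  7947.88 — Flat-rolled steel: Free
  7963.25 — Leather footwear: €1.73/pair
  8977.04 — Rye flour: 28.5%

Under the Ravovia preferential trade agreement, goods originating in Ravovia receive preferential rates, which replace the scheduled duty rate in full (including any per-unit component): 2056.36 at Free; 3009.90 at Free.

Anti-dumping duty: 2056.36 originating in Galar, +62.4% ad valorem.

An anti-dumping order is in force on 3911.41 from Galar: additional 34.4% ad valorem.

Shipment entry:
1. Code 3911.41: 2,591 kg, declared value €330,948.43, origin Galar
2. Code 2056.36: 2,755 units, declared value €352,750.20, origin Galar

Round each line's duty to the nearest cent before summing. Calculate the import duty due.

Line 1 (3911.41, Galar, 2,591 kg, €330,948.43):
Base rate for 3911.41 is €4.73/kg.
Additional duty on 3911.41 from Galar: +34.4% ad valorem. Applied ad valorem rate = 34.4%.
Duty = €330,948.43 × 34.4% + 2,591 × €4.73 = €126,101.69.
Line 2 (2056.36, Galar, 2,755 units, €352,750.20):
Base rate for 2056.36 is 2.5% + €1.20/unit.
2056.36 has an FTA preferential rate, but origin Galar is not Ravovia; base rate stands.
Additional duty on 2056.36 from Galar: +62.4%. Applied ad valorem rate: 2.5% + 62.4% = 64.9%.
Duty = €352,750.20 × 64.9% + 2,755 × €1.20 = €232,240.88.
Total = €126,101.69 + €232,240.88 = €358,342.57.

€358,342.57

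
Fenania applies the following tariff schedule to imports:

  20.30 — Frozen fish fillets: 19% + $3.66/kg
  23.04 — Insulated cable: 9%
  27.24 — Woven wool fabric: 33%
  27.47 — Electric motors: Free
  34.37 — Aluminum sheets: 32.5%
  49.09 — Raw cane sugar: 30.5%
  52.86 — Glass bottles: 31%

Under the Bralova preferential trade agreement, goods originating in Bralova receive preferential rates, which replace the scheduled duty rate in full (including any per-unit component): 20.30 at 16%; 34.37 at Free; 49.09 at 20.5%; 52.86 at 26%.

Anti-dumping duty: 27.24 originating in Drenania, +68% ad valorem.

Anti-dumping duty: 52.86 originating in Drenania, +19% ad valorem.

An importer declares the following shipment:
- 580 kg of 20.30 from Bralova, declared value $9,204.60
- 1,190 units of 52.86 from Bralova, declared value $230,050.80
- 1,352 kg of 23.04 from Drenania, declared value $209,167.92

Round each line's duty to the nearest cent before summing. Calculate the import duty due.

Line 1 (20.30, Bralova, 580 kg, $9,204.60):
Base rate for 20.30 is 19% + $3.66/kg.
Origin Bralova qualifies under the Fenania–Bralova agreement and 20.30 is covered: preferential rate 16% applies instead.
Duty = $9,204.60 × 16% = $1,472.74.
Line 2 (52.86, Bralova, 1,190 units, $230,050.80):
Base rate for 52.86 is 31%.
Origin Bralova qualifies under the Fenania–Bralova agreement and 52.86 is covered: preferential rate 26% applies instead.
The additional-duty order on 52.86 targets Drenania, not Bralova; it does not apply.
Duty = $230,050.80 × 26% = $59,813.21.
Line 3 (23.04, Drenania, 1,352 kg, $209,167.92):
Base rate for 23.04 is 9%.
Duty = $209,167.92 × 9% = $18,825.11.
Total = $1,472.74 + $59,813.21 + $18,825.11 = $80,111.06.

$80,111.06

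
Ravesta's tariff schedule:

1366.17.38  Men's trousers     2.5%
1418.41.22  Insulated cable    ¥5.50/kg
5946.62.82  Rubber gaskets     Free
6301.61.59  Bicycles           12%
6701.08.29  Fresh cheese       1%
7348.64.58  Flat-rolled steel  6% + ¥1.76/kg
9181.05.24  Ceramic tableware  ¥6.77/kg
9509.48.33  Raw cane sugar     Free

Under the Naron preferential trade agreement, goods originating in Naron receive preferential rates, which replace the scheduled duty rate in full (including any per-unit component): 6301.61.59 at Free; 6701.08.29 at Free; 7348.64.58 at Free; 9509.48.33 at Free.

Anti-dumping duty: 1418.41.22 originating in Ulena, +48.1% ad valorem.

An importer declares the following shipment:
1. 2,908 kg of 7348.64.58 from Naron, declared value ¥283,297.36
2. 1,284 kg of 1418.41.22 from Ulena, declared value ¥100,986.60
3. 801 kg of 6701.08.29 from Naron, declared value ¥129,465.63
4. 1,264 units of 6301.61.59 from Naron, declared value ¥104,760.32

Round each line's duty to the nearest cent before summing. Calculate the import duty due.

¥55,636.55

Line 1 (7348.64.58, Naron, 2,908 kg, ¥283,297.36):
Base rate for 7348.64.58 is 6% + ¥1.76/kg.
Origin Naron qualifies under the Ravesta–Naron agreement and 7348.64.58 is covered: preferential rate Free applies instead.
Duty = ¥283,297.36 × 0% = ¥0.00.
Line 2 (1418.41.22, Ulena, 1,284 kg, ¥100,986.60):
Base rate for 1418.41.22 is ¥5.50/kg.
Additional duty on 1418.41.22 from Ulena: +48.1% ad valorem. Applied ad valorem rate = 48.1%.
Duty = ¥100,986.60 × 48.1% + 1,284 × ¥5.50 = ¥55,636.55.
Line 3 (6701.08.29, Naron, 801 kg, ¥129,465.63):
Base rate for 6701.08.29 is 1%.
Origin Naron qualifies under the Ravesta–Naron agreement and 6701.08.29 is covered: preferential rate Free applies instead.
Duty = ¥129,465.63 × 0% = ¥0.00.
Line 4 (6301.61.59, Naron, 1,264 units, ¥104,760.32):
Base rate for 6301.61.59 is 12%.
Origin Naron qualifies under the Ravesta–Naron agreement and 6301.61.59 is covered: preferential rate Free applies instead.
Duty = ¥104,760.32 × 0% = ¥0.00.
Total = ¥0.00 + ¥55,636.55 + ¥0.00 + ¥0.00 = ¥55,636.55.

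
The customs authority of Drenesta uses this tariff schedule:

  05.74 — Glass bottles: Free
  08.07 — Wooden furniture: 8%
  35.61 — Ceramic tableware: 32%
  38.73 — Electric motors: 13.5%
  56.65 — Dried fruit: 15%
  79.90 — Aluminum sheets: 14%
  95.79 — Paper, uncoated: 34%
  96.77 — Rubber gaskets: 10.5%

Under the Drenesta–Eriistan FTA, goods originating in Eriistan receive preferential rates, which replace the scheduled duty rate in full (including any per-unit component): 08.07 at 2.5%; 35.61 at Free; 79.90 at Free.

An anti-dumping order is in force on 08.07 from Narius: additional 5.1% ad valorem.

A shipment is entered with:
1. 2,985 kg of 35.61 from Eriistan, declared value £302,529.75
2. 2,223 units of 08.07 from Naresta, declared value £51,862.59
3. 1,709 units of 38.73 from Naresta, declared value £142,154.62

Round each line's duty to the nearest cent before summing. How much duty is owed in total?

£23,339.88

Line 1 (35.61, Eriistan, 2,985 kg, £302,529.75):
Base rate for 35.61 is 32%.
Origin Eriistan qualifies under the Drenesta–Eriistan agreement and 35.61 is covered: preferential rate Free applies instead.
Duty = £302,529.75 × 0% = £0.00.
Line 2 (08.07, Naresta, 2,223 units, £51,862.59):
Base rate for 08.07 is 8%.
08.07 has an FTA preferential rate, but origin Naresta is not Eriistan; base rate stands.
The additional-duty order on 08.07 targets Narius, not Naresta; it does not apply.
Duty = £51,862.59 × 8% = £4,149.01.
Line 3 (38.73, Naresta, 1,709 units, £142,154.62):
Base rate for 38.73 is 13.5%.
Duty = £142,154.62 × 13.5% = £19,190.87.
Total = £0.00 + £4,149.01 + £19,190.87 = £23,339.88.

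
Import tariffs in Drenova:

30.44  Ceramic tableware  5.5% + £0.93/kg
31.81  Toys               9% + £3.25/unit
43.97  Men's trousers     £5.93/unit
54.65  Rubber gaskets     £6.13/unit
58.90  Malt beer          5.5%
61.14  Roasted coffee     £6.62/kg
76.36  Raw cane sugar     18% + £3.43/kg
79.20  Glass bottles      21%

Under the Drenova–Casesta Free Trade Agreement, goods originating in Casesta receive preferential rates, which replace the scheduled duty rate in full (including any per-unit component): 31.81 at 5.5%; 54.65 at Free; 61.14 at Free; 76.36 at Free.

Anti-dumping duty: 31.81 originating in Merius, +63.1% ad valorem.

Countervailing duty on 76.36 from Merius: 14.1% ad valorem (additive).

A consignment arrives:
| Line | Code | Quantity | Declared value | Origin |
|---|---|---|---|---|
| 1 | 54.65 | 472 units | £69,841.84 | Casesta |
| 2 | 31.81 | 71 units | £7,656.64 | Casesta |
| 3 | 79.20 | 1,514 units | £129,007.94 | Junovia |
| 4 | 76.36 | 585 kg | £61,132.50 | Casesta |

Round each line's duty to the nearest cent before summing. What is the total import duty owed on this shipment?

Line 1 (54.65, Casesta, 472 units, £69,841.84):
Base rate for 54.65 is £6.13/unit.
Origin Casesta qualifies under the Drenova–Casesta agreement and 54.65 is covered: preferential rate Free applies instead.
Duty = £69,841.84 × 0% = £0.00.
Line 2 (31.81, Casesta, 71 units, £7,656.64):
Base rate for 31.81 is 9% + £3.25/unit.
Origin Casesta qualifies under the Drenova–Casesta agreement and 31.81 is covered: preferential rate 5.5% applies instead.
The additional-duty order on 31.81 targets Merius, not Casesta; it does not apply.
Duty = £7,656.64 × 5.5% = £421.12.
Line 3 (79.20, Junovia, 1,514 units, £129,007.94):
Base rate for 79.20 is 21%.
Duty = £129,007.94 × 21% = £27,091.67.
Line 4 (76.36, Casesta, 585 kg, £61,132.50):
Base rate for 76.36 is 18% + £3.43/kg.
Origin Casesta qualifies under the Drenova–Casesta agreement and 76.36 is covered: preferential rate Free applies instead.
The additional-duty order on 76.36 targets Merius, not Casesta; it does not apply.
Duty = £61,132.50 × 0% = £0.00.
Total = £0.00 + £421.12 + £27,091.67 + £0.00 = £27,512.79.

£27,512.79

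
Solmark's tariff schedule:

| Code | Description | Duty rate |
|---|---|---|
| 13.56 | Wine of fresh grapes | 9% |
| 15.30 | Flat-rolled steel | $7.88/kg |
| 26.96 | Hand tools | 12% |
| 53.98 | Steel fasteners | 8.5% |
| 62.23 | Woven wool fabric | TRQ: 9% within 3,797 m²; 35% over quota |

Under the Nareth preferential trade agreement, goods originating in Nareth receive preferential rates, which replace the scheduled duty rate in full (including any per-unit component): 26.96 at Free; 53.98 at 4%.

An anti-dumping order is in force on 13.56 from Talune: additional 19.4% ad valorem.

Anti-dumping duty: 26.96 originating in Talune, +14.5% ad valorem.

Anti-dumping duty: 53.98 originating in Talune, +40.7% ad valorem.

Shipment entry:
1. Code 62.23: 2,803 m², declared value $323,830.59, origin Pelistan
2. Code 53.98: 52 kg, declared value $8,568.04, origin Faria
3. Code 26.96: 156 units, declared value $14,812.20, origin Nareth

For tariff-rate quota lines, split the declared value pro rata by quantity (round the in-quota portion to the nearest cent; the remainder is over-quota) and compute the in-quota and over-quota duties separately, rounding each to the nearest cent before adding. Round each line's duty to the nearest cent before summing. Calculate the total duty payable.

$29,873.03

Line 1 (62.23, Pelistan, 2,803 m², $323,830.59):
Code 62.23 is under a tariff-rate quota (threshold 3,797 m²). Quantity 2,803 m² is within the quota, so the in-quota rate 9% applies to the full value.
Duty = $323,830.59 × 9% = $29,144.75.
Line 2 (53.98, Faria, 52 kg, $8,568.04):
Base rate for 53.98 is 8.5%.
53.98 has an FTA preferential rate, but origin Faria is not Nareth; base rate stands.
The additional-duty order on 53.98 targets Talune, not Faria; it does not apply.
Duty = $8,568.04 × 8.5% = $728.28.
Line 3 (26.96, Nareth, 156 units, $14,812.20):
Base rate for 26.96 is 12%.
Origin Nareth qualifies under the Solmark–Nareth agreement and 26.96 is covered: preferential rate Free applies instead.
The additional-duty order on 26.96 targets Talune, not Nareth; it does not apply.
Duty = $14,812.20 × 0% = $0.00.
Total = $29,144.75 + $728.28 + $0.00 = $29,873.03.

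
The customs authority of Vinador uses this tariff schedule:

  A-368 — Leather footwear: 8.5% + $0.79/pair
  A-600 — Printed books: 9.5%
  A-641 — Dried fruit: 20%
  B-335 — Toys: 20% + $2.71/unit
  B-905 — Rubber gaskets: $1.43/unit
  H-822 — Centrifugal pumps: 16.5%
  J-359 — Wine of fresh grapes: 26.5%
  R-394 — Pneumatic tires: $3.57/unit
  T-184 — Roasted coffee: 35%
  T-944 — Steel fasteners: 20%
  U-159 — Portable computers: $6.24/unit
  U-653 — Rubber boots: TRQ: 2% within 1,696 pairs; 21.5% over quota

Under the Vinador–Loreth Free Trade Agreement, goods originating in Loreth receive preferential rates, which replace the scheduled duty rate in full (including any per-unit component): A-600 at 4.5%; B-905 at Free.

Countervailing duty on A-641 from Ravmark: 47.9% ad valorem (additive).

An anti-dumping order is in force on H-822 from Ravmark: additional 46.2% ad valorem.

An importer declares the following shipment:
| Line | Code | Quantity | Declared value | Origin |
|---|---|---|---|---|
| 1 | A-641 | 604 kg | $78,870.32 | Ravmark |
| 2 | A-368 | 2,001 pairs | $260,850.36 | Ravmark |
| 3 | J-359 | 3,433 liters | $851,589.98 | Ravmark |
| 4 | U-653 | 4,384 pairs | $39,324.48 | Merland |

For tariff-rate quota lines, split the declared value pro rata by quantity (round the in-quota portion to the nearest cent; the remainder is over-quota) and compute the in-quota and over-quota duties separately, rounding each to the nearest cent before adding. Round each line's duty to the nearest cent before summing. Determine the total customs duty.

$308,465.56

Line 1 (A-641, Ravmark, 604 kg, $78,870.32):
Base rate for A-641 is 20%.
Additional duty on A-641 from Ravmark: +47.9%. Applied ad valorem rate: 20% + 47.9% = 67.9%.
Duty = $78,870.32 × 67.9% = $53,552.95.
Line 2 (A-368, Ravmark, 2,001 pairs, $260,850.36):
Base rate for A-368 is 8.5% + $0.79/pair.
Duty = $260,850.36 × 8.5% + 2,001 × $0.79 = $23,753.07.
Line 3 (J-359, Ravmark, 3,433 liters, $851,589.98):
Base rate for J-359 is 26.5%.
Duty = $851,589.98 × 26.5% = $225,671.34.
Line 4 (U-653, Merland, 4,384 pairs, $39,324.48):
Code U-653 is under a tariff-rate quota (threshold 1,696 pairs). In-quota: 1,696 pairs at 2%; over-quota: 2,688 pairs at 21.5%.
Pro-rata value split: in-quota = $39,324.48 × 1,696/4,384 = $15,213.12; over-quota = $39,324.48 − $15,213.12 = $24,111.36.
In-quota duty = $15,213.12 × 2% = $304.26. Over-quota duty = $24,111.36 × 21.5% = $5,183.94.
Line duty = $304.26 + $5,183.94 = $5,488.20.
Total = $53,552.95 + $23,753.07 + $225,671.34 + $5,488.20 = $308,465.56.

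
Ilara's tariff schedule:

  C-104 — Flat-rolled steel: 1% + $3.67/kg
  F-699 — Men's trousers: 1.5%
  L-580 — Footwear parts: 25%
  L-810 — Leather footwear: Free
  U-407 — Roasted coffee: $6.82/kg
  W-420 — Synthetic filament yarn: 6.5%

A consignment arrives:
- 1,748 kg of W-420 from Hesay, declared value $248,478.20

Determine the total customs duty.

$16,151.08

Line 1 (W-420, Hesay, 1,748 kg, $248,478.20):
Base rate for W-420 is 6.5%.
Duty = $248,478.20 × 6.5% = $16,151.08.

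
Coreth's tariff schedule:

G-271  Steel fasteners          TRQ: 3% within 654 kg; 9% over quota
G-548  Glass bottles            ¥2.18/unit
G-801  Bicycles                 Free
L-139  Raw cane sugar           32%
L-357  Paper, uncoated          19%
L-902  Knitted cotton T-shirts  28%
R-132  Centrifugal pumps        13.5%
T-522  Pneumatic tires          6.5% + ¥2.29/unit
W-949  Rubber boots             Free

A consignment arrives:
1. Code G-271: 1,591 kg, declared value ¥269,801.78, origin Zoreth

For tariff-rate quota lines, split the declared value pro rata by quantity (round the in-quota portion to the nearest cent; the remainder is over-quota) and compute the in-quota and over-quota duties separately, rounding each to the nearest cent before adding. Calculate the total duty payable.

¥17,627.84

Line 1 (G-271, Zoreth, 1,591 kg, ¥269,801.78):
Code G-271 is under a tariff-rate quota (threshold 654 kg). In-quota: 654 kg at 3%; over-quota: 937 kg at 9%.
Pro-rata value split: in-quota = ¥269,801.78 × 654/1,591 = ¥110,905.32; over-quota = ¥269,801.78 − ¥110,905.32 = ¥158,896.46.
In-quota duty = ¥110,905.32 × 3% = ¥3,327.16. Over-quota duty = ¥158,896.46 × 9% = ¥14,300.68.
Line duty = ¥3,327.16 + ¥14,300.68 = ¥17,627.84.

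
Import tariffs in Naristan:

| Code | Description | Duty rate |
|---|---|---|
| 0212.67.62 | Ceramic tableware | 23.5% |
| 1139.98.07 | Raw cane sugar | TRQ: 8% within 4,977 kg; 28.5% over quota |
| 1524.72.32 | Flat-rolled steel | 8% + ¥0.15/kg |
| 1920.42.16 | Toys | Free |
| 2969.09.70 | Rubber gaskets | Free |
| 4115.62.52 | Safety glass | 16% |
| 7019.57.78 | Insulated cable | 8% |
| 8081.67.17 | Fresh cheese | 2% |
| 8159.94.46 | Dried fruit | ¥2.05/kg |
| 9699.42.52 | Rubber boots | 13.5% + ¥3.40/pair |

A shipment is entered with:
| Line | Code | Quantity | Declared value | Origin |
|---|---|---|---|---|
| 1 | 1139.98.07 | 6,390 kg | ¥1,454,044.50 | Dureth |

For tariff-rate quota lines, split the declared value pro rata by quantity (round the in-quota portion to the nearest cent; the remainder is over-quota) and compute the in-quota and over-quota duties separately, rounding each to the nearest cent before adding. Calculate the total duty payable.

Line 1 (1139.98.07, Dureth, 6,390 kg, ¥1,454,044.50):
Code 1139.98.07 is under a tariff-rate quota (threshold 4,977 kg). In-quota: 4,977 kg at 8%; over-quota: 1,413 kg at 28.5%.
Pro-rata value split: in-quota = ¥1,454,044.50 × 4,977/6,390 = ¥1,132,516.35; over-quota = ¥1,454,044.50 − ¥1,132,516.35 = ¥321,528.15.
In-quota duty = ¥1,132,516.35 × 8% = ¥90,601.31. Over-quota duty = ¥321,528.15 × 28.5% = ¥91,635.52.
Line duty = ¥90,601.31 + ¥91,635.52 = ¥182,236.83.

¥182,236.83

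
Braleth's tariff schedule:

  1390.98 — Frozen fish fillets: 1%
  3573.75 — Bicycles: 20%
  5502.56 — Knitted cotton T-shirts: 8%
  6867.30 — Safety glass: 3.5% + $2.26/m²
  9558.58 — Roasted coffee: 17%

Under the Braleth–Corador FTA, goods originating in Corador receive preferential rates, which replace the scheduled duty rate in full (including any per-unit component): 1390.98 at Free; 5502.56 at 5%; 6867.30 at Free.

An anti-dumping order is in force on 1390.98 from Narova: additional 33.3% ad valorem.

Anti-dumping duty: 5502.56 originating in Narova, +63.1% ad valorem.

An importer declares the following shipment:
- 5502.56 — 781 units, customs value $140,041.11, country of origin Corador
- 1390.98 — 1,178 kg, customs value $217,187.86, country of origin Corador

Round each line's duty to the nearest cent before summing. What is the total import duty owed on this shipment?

Line 1 (5502.56, Corador, 781 units, $140,041.11):
Base rate for 5502.56 is 8%.
Origin Corador qualifies under the Braleth–Corador agreement and 5502.56 is covered: preferential rate 5% applies instead.
The additional-duty order on 5502.56 targets Narova, not Corador; it does not apply.
Duty = $140,041.11 × 5% = $7,002.06.
Line 2 (1390.98, Corador, 1,178 kg, $217,187.86):
Base rate for 1390.98 is 1%.
Origin Corador qualifies under the Braleth–Corador agreement and 1390.98 is covered: preferential rate Free applies instead.
The additional-duty order on 1390.98 targets Narova, not Corador; it does not apply.
Duty = $217,187.86 × 0% = $0.00.
Total = $7,002.06 + $0.00 = $7,002.06.

$7,002.06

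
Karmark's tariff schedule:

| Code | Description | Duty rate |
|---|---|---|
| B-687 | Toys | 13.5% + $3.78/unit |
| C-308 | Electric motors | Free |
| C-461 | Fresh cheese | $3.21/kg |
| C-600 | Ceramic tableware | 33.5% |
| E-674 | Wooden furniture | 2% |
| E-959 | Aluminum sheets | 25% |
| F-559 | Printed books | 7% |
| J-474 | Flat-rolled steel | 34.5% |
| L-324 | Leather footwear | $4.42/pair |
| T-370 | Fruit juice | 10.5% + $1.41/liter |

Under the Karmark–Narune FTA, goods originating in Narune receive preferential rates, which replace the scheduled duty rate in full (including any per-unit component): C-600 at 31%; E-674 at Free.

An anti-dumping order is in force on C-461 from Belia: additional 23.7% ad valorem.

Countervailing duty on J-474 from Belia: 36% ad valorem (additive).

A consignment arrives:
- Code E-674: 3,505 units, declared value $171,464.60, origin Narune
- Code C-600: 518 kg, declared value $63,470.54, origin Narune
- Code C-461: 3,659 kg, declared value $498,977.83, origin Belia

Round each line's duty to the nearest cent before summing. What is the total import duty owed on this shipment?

Line 1 (E-674, Narune, 3,505 units, $171,464.60):
Base rate for E-674 is 2%.
Origin Narune qualifies under the Karmark–Narune agreement and E-674 is covered: preferential rate Free applies instead.
Duty = $171,464.60 × 0% = $0.00.
Line 2 (C-600, Narune, 518 kg, $63,470.54):
Base rate for C-600 is 33.5%.
Origin Narune qualifies under the Karmark–Narune agreement and C-600 is covered: preferential rate 31% applies instead.
Duty = $63,470.54 × 31% = $19,675.87.
Line 3 (C-461, Belia, 3,659 kg, $498,977.83):
Base rate for C-461 is $3.21/kg.
Additional duty on C-461 from Belia: +23.7% ad valorem. Applied ad valorem rate = 23.7%.
Duty = $498,977.83 × 23.7% + 3,659 × $3.21 = $130,003.14.
Total = $0.00 + $19,675.87 + $130,003.14 = $149,679.01.

$149,679.01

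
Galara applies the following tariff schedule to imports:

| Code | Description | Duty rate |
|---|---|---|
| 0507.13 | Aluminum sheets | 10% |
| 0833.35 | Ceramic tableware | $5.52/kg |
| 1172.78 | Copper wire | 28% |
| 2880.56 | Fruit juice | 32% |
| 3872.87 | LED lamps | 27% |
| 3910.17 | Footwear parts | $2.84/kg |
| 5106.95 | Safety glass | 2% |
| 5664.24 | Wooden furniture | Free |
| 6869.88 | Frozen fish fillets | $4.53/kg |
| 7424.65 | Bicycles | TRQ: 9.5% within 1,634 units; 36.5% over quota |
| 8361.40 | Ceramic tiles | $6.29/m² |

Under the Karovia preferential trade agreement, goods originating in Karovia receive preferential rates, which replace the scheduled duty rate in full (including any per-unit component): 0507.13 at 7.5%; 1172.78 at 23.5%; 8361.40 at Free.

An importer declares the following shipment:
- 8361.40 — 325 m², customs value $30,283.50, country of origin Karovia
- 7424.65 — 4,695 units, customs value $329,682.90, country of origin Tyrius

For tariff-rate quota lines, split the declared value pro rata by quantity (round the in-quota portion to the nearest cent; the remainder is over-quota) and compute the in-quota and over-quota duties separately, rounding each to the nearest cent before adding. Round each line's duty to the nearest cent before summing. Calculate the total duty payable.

Line 1 (8361.40, Karovia, 325 m², $30,283.50):
Base rate for 8361.40 is $6.29/m².
Origin Karovia qualifies under the Galara–Karovia agreement and 8361.40 is covered: preferential rate Free applies instead.
Duty = $30,283.50 × 0% = $0.00.
Line 2 (7424.65, Tyrius, 4,695 units, $329,682.90):
Code 7424.65 is under a tariff-rate quota (threshold 1,634 units). In-quota: 1,634 units at 9.5%; over-quota: 3,061 units at 36.5%.
Pro-rata value split: in-quota = $329,682.90 × 1,634/4,695 = $114,739.48; over-quota = $329,682.90 − $114,739.48 = $214,943.42.
In-quota duty = $114,739.48 × 9.5% = $10,900.25. Over-quota duty = $214,943.42 × 36.5% = $78,454.35.
Line duty = $10,900.25 + $78,454.35 = $89,354.60.
Total = $0.00 + $89,354.60 = $89,354.60.

$89,354.60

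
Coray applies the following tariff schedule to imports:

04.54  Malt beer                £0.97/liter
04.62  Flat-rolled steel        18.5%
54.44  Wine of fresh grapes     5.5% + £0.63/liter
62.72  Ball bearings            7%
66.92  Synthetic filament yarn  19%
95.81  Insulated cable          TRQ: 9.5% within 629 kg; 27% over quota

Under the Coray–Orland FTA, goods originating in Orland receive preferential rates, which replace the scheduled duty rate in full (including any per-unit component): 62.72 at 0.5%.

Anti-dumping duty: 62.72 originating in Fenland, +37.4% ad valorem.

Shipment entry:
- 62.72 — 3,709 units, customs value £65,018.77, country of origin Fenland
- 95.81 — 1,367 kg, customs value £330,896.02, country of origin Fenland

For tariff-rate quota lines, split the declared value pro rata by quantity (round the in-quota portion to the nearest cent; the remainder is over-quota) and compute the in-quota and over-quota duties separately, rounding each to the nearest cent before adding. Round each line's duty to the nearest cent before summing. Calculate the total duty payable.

Line 1 (62.72, Fenland, 3,709 units, £65,018.77):
Base rate for 62.72 is 7%.
62.72 has an FTA preferential rate, but origin Fenland is not Orland; base rate stands.
Additional duty on 62.72 from Fenland: +37.4%. Applied ad valorem rate: 7% + 37.4% = 44.4%.
Duty = £65,018.77 × 44.4% = £28,868.33.
Line 2 (95.81, Fenland, 1,367 kg, £330,896.02):
Code 95.81 is under a tariff-rate quota (threshold 629 kg). In-quota: 629 kg at 9.5%; over-quota: 738 kg at 27%.
Pro-rata value split: in-quota = £330,896.02 × 629/1,367 = £152,255.74; over-quota = £330,896.02 − £152,255.74 = £178,640.28.
In-quota duty = £152,255.74 × 9.5% = £14,464.30. Over-quota duty = £178,640.28 × 27% = £48,232.88.
Line duty = £14,464.30 + £48,232.88 = £62,697.18.
Total = £28,868.33 + £62,697.18 = £91,565.51.

£91,565.51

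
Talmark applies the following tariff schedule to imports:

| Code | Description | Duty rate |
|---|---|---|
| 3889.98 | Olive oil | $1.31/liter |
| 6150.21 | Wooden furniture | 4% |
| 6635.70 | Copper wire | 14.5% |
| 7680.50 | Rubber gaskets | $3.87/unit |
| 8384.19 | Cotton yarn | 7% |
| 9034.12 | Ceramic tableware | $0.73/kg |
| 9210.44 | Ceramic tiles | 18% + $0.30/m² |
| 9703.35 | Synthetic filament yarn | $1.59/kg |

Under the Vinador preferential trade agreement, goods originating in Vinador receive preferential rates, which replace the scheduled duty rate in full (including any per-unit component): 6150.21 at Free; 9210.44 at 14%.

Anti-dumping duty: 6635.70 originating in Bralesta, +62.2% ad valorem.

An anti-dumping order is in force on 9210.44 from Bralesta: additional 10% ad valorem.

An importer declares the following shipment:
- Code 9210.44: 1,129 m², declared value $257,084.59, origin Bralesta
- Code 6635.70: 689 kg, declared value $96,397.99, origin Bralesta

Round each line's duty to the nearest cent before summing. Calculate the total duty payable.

$146,259.65

Line 1 (9210.44, Bralesta, 1,129 m², $257,084.59):
Base rate for 9210.44 is 18% + $0.30/m².
9210.44 has an FTA preferential rate, but origin Bralesta is not Vinador; base rate stands.
Additional duty on 9210.44 from Bralesta: +10%. Applied ad valorem rate: 18% + 10% = 28%.
Duty = $257,084.59 × 28% + 1,129 × $0.30 = $72,322.39.
Line 2 (6635.70, Bralesta, 689 kg, $96,397.99):
Base rate for 6635.70 is 14.5%.
Additional duty on 6635.70 from Bralesta: +62.2%. Applied ad valorem rate: 14.5% + 62.2% = 76.7%.
Duty = $96,397.99 × 76.7% = $73,937.26.
Total = $72,322.39 + $73,937.26 = $146,259.65.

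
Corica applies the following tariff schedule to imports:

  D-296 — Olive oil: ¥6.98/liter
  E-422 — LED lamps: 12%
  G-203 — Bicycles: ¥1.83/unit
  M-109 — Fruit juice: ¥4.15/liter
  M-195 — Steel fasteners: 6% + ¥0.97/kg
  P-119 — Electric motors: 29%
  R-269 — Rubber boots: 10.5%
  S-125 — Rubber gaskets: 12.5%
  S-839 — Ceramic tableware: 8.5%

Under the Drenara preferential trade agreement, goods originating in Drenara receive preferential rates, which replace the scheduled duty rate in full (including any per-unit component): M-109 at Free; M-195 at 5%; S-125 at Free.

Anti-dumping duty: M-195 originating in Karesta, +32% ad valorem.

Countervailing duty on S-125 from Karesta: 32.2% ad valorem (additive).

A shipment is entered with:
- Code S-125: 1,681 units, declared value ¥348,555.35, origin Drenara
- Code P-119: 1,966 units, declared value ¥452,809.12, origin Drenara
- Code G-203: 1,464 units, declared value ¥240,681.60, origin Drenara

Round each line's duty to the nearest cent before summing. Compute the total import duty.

Line 1 (S-125, Drenara, 1,681 units, ¥348,555.35):
Base rate for S-125 is 12.5%.
Origin Drenara qualifies under the Corica–Drenara agreement and S-125 is covered: preferential rate Free applies instead.
The additional-duty order on S-125 targets Karesta, not Drenara; it does not apply.
Duty = ¥348,555.35 × 0% = ¥0.00.
Line 2 (P-119, Drenara, 1,966 units, ¥452,809.12):
Base rate for P-119 is 29%.
Origin Drenara is the FTA partner but P-119 is not on the preference list; base rate stands.
Duty = ¥452,809.12 × 29% = ¥131,314.64.
Line 3 (G-203, Drenara, 1,464 units, ¥240,681.60):
Base rate for G-203 is ¥1.83/unit.
Origin Drenara is the FTA partner but G-203 is not on the preference list; base rate stands.
Duty = 1,464 × ¥1.83 = ¥2,679.12.
Total = ¥0.00 + ¥131,314.64 + ¥2,679.12 = ¥133,993.76.

¥133,993.76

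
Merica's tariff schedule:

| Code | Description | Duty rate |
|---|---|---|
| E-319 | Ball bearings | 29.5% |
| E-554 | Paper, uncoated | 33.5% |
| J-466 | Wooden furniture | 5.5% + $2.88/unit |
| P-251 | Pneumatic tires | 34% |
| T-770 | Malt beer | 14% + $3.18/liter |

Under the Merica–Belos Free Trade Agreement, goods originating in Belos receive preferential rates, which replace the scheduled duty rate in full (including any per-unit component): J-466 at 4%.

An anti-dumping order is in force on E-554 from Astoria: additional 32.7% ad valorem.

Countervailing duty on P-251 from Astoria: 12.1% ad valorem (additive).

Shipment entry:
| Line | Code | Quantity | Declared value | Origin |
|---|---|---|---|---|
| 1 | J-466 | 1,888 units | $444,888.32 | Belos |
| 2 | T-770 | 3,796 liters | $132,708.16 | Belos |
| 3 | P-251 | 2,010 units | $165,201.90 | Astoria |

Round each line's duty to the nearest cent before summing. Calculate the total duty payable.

Line 1 (J-466, Belos, 1,888 units, $444,888.32):
Base rate for J-466 is 5.5% + $2.88/unit.
Origin Belos qualifies under the Merica–Belos agreement and J-466 is covered: preferential rate 4% applies instead.
Duty = $444,888.32 × 4% = $17,795.53.
Line 2 (T-770, Belos, 3,796 liters, $132,708.16):
Base rate for T-770 is 14% + $3.18/liter.
Origin Belos is the FTA partner but T-770 is not on the preference list; base rate stands.
Duty = $132,708.16 × 14% + 3,796 × $3.18 = $30,650.42.
Line 3 (P-251, Astoria, 2,010 units, $165,201.90):
Base rate for P-251 is 34%.
Additional duty on P-251 from Astoria: +12.1%. Applied ad valorem rate: 34% + 12.1% = 46.1%.
Duty = $165,201.90 × 46.1% = $76,158.08.
Total = $17,795.53 + $30,650.42 + $76,158.08 = $124,604.03.

$124,604.03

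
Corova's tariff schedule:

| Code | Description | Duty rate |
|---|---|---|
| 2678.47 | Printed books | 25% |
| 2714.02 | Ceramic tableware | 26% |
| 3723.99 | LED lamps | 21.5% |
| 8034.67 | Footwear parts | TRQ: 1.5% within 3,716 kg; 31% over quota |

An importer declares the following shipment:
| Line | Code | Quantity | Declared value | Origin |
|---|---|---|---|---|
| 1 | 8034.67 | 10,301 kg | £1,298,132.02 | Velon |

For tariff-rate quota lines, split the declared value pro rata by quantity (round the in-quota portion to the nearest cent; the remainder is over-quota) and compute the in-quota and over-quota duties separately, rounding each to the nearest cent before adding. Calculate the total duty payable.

£264,275.28

Line 1 (8034.67, Velon, 10,301 kg, £1,298,132.02):
Code 8034.67 is under a tariff-rate quota (threshold 3,716 kg). In-quota: 3,716 kg at 1.5%; over-quota: 6,585 kg at 31%.
Pro-rata value split: in-quota = £1,298,132.02 × 3,716/10,301 = £468,290.32; over-quota = £1,298,132.02 − £468,290.32 = £829,841.70.
In-quota duty = £468,290.32 × 1.5% = £7,024.35. Over-quota duty = £829,841.70 × 31% = £257,250.93.
Line duty = £7,024.35 + £257,250.93 = £264,275.28.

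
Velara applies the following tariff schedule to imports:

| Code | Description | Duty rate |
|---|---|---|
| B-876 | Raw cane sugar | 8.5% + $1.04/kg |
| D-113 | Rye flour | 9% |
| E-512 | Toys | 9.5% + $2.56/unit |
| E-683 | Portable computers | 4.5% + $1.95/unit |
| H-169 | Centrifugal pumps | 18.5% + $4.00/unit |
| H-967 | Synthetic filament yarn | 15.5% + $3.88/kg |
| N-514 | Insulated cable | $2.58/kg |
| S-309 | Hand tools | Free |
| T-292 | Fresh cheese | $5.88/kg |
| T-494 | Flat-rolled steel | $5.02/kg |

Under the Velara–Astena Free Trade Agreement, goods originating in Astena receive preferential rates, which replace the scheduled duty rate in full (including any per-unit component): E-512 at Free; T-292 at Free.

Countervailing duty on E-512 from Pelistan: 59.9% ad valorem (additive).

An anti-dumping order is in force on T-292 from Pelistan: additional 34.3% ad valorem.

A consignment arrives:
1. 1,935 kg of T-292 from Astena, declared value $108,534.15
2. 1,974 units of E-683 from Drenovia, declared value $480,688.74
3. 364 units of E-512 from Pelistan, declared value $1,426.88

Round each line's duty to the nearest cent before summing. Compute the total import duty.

$27,402.38

Line 1 (T-292, Astena, 1,935 kg, $108,534.15):
Base rate for T-292 is $5.88/kg.
Origin Astena qualifies under the Velara–Astena agreement and T-292 is covered: preferential rate Free applies instead.
The additional-duty order on T-292 targets Pelistan, not Astena; it does not apply.
Duty = $108,534.15 × 0% = $0.00.
Line 2 (E-683, Drenovia, 1,974 units, $480,688.74):
Base rate for E-683 is 4.5% + $1.95/unit.
Duty = $480,688.74 × 4.5% + 1,974 × $1.95 = $25,480.29.
Line 3 (E-512, Pelistan, 364 units, $1,426.88):
Base rate for E-512 is 9.5% + $2.56/unit.
E-512 has an FTA preferential rate, but origin Pelistan is not Astena; base rate stands.
Additional duty on E-512 from Pelistan: +59.9%. Applied ad valorem rate: 9.5% + 59.9% = 69.4%.
Duty = $1,426.88 × 69.4% + 364 × $2.56 = $1,922.09.
Total = $0.00 + $25,480.29 + $1,922.09 = $27,402.38.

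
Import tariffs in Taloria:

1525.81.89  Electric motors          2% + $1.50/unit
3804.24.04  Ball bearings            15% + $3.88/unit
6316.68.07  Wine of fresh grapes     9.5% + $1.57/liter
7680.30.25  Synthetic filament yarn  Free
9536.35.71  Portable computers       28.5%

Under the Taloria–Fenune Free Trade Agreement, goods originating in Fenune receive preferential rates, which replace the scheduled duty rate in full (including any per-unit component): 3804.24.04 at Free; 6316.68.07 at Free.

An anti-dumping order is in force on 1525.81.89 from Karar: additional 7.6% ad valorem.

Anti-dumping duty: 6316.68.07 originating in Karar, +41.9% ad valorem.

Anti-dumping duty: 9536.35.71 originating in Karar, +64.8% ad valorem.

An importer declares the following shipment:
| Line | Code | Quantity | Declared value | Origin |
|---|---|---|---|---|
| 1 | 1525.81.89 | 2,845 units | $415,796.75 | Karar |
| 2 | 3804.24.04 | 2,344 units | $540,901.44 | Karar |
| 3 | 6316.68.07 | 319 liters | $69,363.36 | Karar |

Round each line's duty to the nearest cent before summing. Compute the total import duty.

Line 1 (1525.81.89, Karar, 2,845 units, $415,796.75):
Base rate for 1525.81.89 is 2% + $1.50/unit.
Additional duty on 1525.81.89 from Karar: +7.6%. Applied ad valorem rate: 2% + 7.6% = 9.6%.
Duty = $415,796.75 × 9.6% + 2,845 × $1.50 = $44,183.99.
Line 2 (3804.24.04, Karar, 2,344 units, $540,901.44):
Base rate for 3804.24.04 is 15% + $3.88/unit.
3804.24.04 has an FTA preferential rate, but origin Karar is not Fenune; base rate stands.
Duty = $540,901.44 × 15% + 2,344 × $3.88 = $90,229.94.
Line 3 (6316.68.07, Karar, 319 liters, $69,363.36):
Base rate for 6316.68.07 is 9.5% + $1.57/liter.
6316.68.07 has an FTA preferential rate, but origin Karar is not Fenune; base rate stands.
Additional duty on 6316.68.07 from Karar: +41.9%. Applied ad valorem rate: 9.5% + 41.9% = 51.4%.
Duty = $69,363.36 × 51.4% + 319 × $1.57 = $36,153.60.
Total = $44,183.99 + $90,229.94 + $36,153.60 = $170,567.53.

$170,567.53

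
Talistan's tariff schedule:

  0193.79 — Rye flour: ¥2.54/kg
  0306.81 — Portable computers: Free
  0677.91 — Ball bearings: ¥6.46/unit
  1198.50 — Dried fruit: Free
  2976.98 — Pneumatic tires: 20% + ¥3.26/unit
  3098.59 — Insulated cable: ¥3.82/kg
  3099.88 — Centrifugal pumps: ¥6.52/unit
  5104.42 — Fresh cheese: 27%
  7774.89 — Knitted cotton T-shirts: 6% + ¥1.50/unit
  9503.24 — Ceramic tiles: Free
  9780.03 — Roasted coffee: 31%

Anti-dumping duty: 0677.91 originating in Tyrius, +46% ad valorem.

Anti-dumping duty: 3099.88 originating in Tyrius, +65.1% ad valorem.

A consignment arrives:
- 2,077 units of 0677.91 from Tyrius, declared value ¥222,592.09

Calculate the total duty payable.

Line 1 (0677.91, Tyrius, 2,077 units, ¥222,592.09):
Base rate for 0677.91 is ¥6.46/unit.
Additional duty on 0677.91 from Tyrius: +46% ad valorem. Applied ad valorem rate = 46%.
Duty = ¥222,592.09 × 46% + 2,077 × ¥6.46 = ¥115,809.78.

¥115,809.78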